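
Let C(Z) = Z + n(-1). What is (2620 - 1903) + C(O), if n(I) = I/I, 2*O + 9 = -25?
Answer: 701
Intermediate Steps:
O = -17 (O = -9/2 + (½)*(-25) = -9/2 - 25/2 = -17)
n(I) = 1
C(Z) = 1 + Z (C(Z) = Z + 1 = 1 + Z)
(2620 - 1903) + C(O) = (2620 - 1903) + (1 - 17) = 717 - 16 = 701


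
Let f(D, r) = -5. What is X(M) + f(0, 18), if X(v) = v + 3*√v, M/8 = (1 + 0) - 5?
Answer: -37 + 12*I*√2 ≈ -37.0 + 16.971*I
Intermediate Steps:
M = -32 (M = 8*((1 + 0) - 5) = 8*(1 - 5) = 8*(-4) = -32)
X(M) + f(0, 18) = (-32 + 3*√(-32)) - 5 = (-32 + 3*(4*I*√2)) - 5 = (-32 + 12*I*√2) - 5 = -37 + 12*I*√2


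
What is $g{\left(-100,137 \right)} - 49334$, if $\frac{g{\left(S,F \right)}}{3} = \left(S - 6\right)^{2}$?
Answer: $-15626$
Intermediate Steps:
$g{\left(S,F \right)} = 3 \left(-6 + S\right)^{2}$ ($g{\left(S,F \right)} = 3 \left(S - 6\right)^{2} = 3 \left(-6 + S\right)^{2}$)
$g{\left(-100,137 \right)} - 49334 = 3 \left(-6 - 100\right)^{2} - 49334 = 3 \left(-106\right)^{2} - 49334 = 3 \cdot 11236 - 49334 = 33708 - 49334 = -15626$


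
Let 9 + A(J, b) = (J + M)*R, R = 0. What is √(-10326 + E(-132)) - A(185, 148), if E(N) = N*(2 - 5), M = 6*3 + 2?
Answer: 9 + I*√9930 ≈ 9.0 + 99.649*I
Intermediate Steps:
M = 20 (M = 18 + 2 = 20)
E(N) = -3*N (E(N) = N*(-3) = -3*N)
A(J, b) = -9 (A(J, b) = -9 + (J + 20)*0 = -9 + (20 + J)*0 = -9 + 0 = -9)
√(-10326 + E(-132)) - A(185, 148) = √(-10326 - 3*(-132)) - 1*(-9) = √(-10326 + 396) + 9 = √(-9930) + 9 = I*√9930 + 9 = 9 + I*√9930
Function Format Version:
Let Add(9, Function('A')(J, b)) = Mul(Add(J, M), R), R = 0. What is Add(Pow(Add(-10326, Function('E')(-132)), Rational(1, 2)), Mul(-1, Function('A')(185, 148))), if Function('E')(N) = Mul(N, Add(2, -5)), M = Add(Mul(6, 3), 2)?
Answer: Add(9, Mul(I, Pow(9930, Rational(1, 2)))) ≈ Add(9.0000, Mul(99.649, I))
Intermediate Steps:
M = 20 (M = Add(18, 2) = 20)
Function('E')(N) = Mul(-3, N) (Function('E')(N) = Mul(N, -3) = Mul(-3, N))
Function('A')(J, b) = -9 (Function('A')(J, b) = Add(-9, Mul(Add(J, 20), 0)) = Add(-9, Mul(Add(20, J), 0)) = Add(-9, 0) = -9)
Add(Pow(Add(-10326, Function('E')(-132)), Rational(1, 2)), Mul(-1, Function('A')(185, 148))) = Add(Pow(Add(-10326, Mul(-3, -132)), Rational(1, 2)), Mul(-1, -9)) = Add(Pow(Add(-10326, 396), Rational(1, 2)), 9) = Add(Pow(-9930, Rational(1, 2)), 9) = Add(Mul(I, Pow(9930, Rational(1, 2))), 9) = Add(9, Mul(I, Pow(9930, Rational(1, 2))))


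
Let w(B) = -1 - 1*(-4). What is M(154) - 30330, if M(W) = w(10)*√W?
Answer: -30330 + 3*√154 ≈ -30293.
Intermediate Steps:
w(B) = 3 (w(B) = -1 + 4 = 3)
M(W) = 3*√W
M(154) - 30330 = 3*√154 - 30330 = -30330 + 3*√154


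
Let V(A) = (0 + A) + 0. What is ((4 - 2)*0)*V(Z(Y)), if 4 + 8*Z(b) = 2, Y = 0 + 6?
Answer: 0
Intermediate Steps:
Y = 6
Z(b) = -¼ (Z(b) = -½ + (⅛)*2 = -½ + ¼ = -¼)
V(A) = A (V(A) = A + 0 = A)
((4 - 2)*0)*V(Z(Y)) = ((4 - 2)*0)*(-¼) = (2*0)*(-¼) = 0*(-¼) = 0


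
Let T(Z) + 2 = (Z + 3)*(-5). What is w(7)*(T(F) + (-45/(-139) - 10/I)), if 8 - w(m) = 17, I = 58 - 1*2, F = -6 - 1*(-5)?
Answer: 415251/3892 ≈ 106.69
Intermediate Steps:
F = -1 (F = -6 + 5 = -1)
I = 56 (I = 58 - 2 = 56)
w(m) = -9 (w(m) = 8 - 1*17 = 8 - 17 = -9)
T(Z) = -17 - 5*Z (T(Z) = -2 + (Z + 3)*(-5) = -2 + (3 + Z)*(-5) = -2 + (-15 - 5*Z) = -17 - 5*Z)
w(7)*(T(F) + (-45/(-139) - 10/I)) = -9*((-17 - 5*(-1)) + (-45/(-139) - 10/56)) = -9*((-17 + 5) + (-45*(-1/139) - 10*1/56)) = -9*(-12 + (45/139 - 5/28)) = -9*(-12 + 565/3892) = -9*(-46139/3892) = 415251/3892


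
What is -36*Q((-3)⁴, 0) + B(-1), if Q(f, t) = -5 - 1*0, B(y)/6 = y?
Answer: 174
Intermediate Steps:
B(y) = 6*y
Q(f, t) = -5 (Q(f, t) = -5 + 0 = -5)
-36*Q((-3)⁴, 0) + B(-1) = -36*(-5) + 6*(-1) = 180 - 6 = 174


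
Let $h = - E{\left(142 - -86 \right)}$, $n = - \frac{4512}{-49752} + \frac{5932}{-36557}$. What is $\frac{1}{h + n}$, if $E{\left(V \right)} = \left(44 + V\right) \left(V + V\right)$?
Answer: $- \frac{75782661}{9399480433472} \approx -8.0624 \cdot 10^{-6}$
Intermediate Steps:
$E{\left(V \right)} = 2 V \left(44 + V\right)$ ($E{\left(V \right)} = \left(44 + V\right) 2 V = 2 V \left(44 + V\right)$)
$n = - \frac{5424320}{75782661}$ ($n = \left(-4512\right) \left(- \frac{1}{49752}\right) + 5932 \left(- \frac{1}{36557}\right) = \frac{188}{2073} - \frac{5932}{36557} = - \frac{5424320}{75782661} \approx -0.071577$)
$h = -124032$ ($h = - 2 \left(142 - -86\right) \left(44 + \left(142 - -86\right)\right) = - 2 \left(142 + 86\right) \left(44 + \left(142 + 86\right)\right) = - 2 \cdot 228 \left(44 + 228\right) = - 2 \cdot 228 \cdot 272 = \left(-1\right) 124032 = -124032$)
$\frac{1}{h + n} = \frac{1}{-124032 - \frac{5424320}{75782661}} = \frac{1}{- \frac{9399480433472}{75782661}} = - \frac{75782661}{9399480433472}$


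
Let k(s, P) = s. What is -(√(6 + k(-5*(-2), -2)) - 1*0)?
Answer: -4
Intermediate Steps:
-(√(6 + k(-5*(-2), -2)) - 1*0) = -(√(6 - 5*(-2)) - 1*0) = -(√(6 + 10) + 0) = -(√16 + 0) = -(4 + 0) = -1*4 = -4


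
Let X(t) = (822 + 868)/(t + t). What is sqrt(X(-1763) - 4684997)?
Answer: 2*I*sqrt(3640440982557)/1763 ≈ 2164.5*I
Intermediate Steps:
X(t) = 845/t (X(t) = 1690/((2*t)) = 1690*(1/(2*t)) = 845/t)
sqrt(X(-1763) - 4684997) = sqrt(845/(-1763) - 4684997) = sqrt(845*(-1/1763) - 4684997) = sqrt(-845/1763 - 4684997) = sqrt(-8259650556/1763) = 2*I*sqrt(3640440982557)/1763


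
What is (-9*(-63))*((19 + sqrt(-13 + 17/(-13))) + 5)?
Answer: 13608 + 567*I*sqrt(2418)/13 ≈ 13608.0 + 2144.7*I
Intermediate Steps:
(-9*(-63))*((19 + sqrt(-13 + 17/(-13))) + 5) = 567*((19 + sqrt(-13 + 17*(-1/13))) + 5) = 567*((19 + sqrt(-13 - 17/13)) + 5) = 567*((19 + sqrt(-186/13)) + 5) = 567*((19 + I*sqrt(2418)/13) + 5) = 567*(24 + I*sqrt(2418)/13) = 13608 + 567*I*sqrt(2418)/13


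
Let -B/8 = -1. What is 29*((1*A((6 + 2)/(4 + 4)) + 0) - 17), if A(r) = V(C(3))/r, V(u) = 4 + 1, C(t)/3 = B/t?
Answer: -348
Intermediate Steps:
B = 8 (B = -8*(-1) = 8)
C(t) = 24/t (C(t) = 3*(8/t) = 24/t)
V(u) = 5
A(r) = 5/r
29*((1*A((6 + 2)/(4 + 4)) + 0) - 17) = 29*((1*(5/(((6 + 2)/(4 + 4)))) + 0) - 17) = 29*((1*(5/((8/8))) + 0) - 17) = 29*((1*(5/((8*(1/8)))) + 0) - 17) = 29*((1*(5/1) + 0) - 17) = 29*((1*(5*1) + 0) - 17) = 29*((1*5 + 0) - 17) = 29*((5 + 0) - 17) = 29*(5 - 17) = 29*(-12) = -348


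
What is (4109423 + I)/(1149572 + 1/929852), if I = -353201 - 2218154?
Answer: 1430175605936/1068931823345 ≈ 1.3379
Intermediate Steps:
I = -2571355
(4109423 + I)/(1149572 + 1/929852) = (4109423 - 2571355)/(1149572 + 1/929852) = 1538068/(1149572 + 1/929852) = 1538068/(1068931823345/929852) = 1538068*(929852/1068931823345) = 1430175605936/1068931823345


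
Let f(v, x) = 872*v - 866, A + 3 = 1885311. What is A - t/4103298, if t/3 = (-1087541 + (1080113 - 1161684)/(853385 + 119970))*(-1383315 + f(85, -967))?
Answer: 187194826062303209/221886979155 ≈ 8.4365e+5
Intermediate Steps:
A = 1885308 (A = -3 + 1885311 = 1885308)
f(v, x) = -866 + 872*v
t = 4160348475020127558/973355 (t = 3*((-1087541 + (1080113 - 1161684)/(853385 + 119970))*(-1383315 + (-866 + 872*85))) = 3*((-1087541 - 81571/973355)*(-1383315 + (-866 + 74120))) = 3*((-1087541 - 81571*1/973355)*(-1383315 + 73254)) = 3*((-1087541 - 81571/973355)*(-1310061)) = 3*(-1058563551626/973355*(-1310061)) = 3*(1386782825006709186/973355) = 4160348475020127558/973355 ≈ 4.2742e+12)
A - t/4103298 = 1885308 - 4160348475020127558/(973355*4103298) = 1885308 - 1*231130470834451531/221886979155 = 1885308 - 231130470834451531/221886979155 = 187194826062303209/221886979155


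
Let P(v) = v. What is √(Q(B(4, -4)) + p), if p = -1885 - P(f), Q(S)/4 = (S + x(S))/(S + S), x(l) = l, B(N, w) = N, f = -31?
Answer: 5*I*√74 ≈ 43.012*I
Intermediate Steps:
Q(S) = 4 (Q(S) = 4*((S + S)/(S + S)) = 4*((2*S)/((2*S))) = 4*((2*S)*(1/(2*S))) = 4*1 = 4)
p = -1854 (p = -1885 - 1*(-31) = -1885 + 31 = -1854)
√(Q(B(4, -4)) + p) = √(4 - 1854) = √(-1850) = 5*I*√74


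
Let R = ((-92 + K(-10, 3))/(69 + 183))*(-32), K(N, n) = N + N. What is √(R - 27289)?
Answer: I*√245473/3 ≈ 165.15*I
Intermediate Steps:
K(N, n) = 2*N
R = 128/9 (R = ((-92 + 2*(-10))/(69 + 183))*(-32) = ((-92 - 20)/252)*(-32) = -112*1/252*(-32) = -4/9*(-32) = 128/9 ≈ 14.222)
√(R - 27289) = √(128/9 - 27289) = √(-245473/9) = I*√245473/3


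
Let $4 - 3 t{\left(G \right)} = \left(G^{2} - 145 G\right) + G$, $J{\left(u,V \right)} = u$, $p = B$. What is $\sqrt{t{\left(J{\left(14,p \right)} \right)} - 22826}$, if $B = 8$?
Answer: $23 i \sqrt{42} \approx 149.06 i$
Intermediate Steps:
$p = 8$
$t{\left(G \right)} = \frac{4}{3} + 48 G - \frac{G^{2}}{3}$ ($t{\left(G \right)} = \frac{4}{3} - \frac{\left(G^{2} - 145 G\right) + G}{3} = \frac{4}{3} - \frac{G^{2} - 144 G}{3} = \frac{4}{3} - \left(- 48 G + \frac{G^{2}}{3}\right) = \frac{4}{3} + 48 G - \frac{G^{2}}{3}$)
$\sqrt{t{\left(J{\left(14,p \right)} \right)} - 22826} = \sqrt{\left(\frac{4}{3} + 48 \cdot 14 - \frac{14^{2}}{3}\right) - 22826} = \sqrt{\left(\frac{4}{3} + 672 - \frac{196}{3}\right) - 22826} = \sqrt{608 - 22826} = \sqrt{-22218} = 23 i \sqrt{42}$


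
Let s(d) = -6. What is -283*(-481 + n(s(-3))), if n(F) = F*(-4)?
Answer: 129331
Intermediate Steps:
n(F) = -4*F
-283*(-481 + n(s(-3))) = -283*(-481 - 4*(-6)) = -283*(-481 + 24) = -283*(-457) = 129331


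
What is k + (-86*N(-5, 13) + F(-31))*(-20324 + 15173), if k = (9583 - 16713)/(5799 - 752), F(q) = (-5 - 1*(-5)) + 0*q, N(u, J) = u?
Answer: -11178758840/5047 ≈ -2.2149e+6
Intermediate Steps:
F(q) = 0 (F(q) = (-5 + 5) + 0 = 0 + 0 = 0)
k = -7130/5047 ≈ -1.4127
k + (-86*N(-5, 13) + F(-31))*(-20324 + 15173) = -7130/5047 + (-86*(-5) + 0)*(-20324 + 15173) = -7130/5047 + (430 + 0)*(-5151) = -7130/5047 + 430*(-5151) = -7130/5047 - 2214930 = -11178758840/5047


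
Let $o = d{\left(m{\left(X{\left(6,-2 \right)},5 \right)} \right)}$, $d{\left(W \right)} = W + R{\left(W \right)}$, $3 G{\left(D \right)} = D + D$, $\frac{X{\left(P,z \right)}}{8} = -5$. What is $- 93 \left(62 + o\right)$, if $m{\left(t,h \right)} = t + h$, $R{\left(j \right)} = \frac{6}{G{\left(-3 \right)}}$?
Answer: $-2232$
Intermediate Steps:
$X{\left(P,z \right)} = -40$ ($X{\left(P,z \right)} = 8 \left(-5\right) = -40$)
$G{\left(D \right)} = \frac{2 D}{3}$ ($G{\left(D \right)} = \frac{D + D}{3} = \frac{2 D}{3}$)
$R{\left(j \right)} = -3$ ($R{\left(j \right)} = \frac{6}{\frac{2}{3} \left(-3\right)} = \frac{6}{-2} = 6 \left(- \frac{1}{2}\right) = -3$)
$m{\left(t,h \right)} = h + t$
$d{\left(W \right)} = -3 + W$ ($d{\left(W \right)} = W - 3 = -3 + W$)
$o = -38$ ($o = -3 + \left(5 - 40\right) = -3 - 35 = -38$)
$- 93 \left(62 + o\right) = - 93 \left(62 - 38\right) = \left(-93\right) 24 = -2232$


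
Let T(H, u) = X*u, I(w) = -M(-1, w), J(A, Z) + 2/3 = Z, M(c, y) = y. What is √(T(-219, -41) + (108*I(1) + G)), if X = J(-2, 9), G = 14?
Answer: I*√3921/3 ≈ 20.873*I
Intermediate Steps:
J(A, Z) = -⅔ + Z
X = 25/3 (X = -⅔ + 9 = 25/3 ≈ 8.3333)
I(w) = -w
T(H, u) = 25*u/3
√(T(-219, -41) + (108*I(1) + G)) = √((25/3)*(-41) + (108*(-1*1) + 14)) = √(-1025/3 + (108*(-1) + 14)) = √(-1025/3 + (-108 + 14)) = √(-1025/3 - 94) = √(-1307/3) = I*√3921/3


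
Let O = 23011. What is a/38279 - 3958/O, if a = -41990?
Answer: -1117740172/880838069 ≈ -1.2690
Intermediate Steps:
a/38279 - 3958/O = -41990/38279 - 3958/23011 = -1117740172/880838069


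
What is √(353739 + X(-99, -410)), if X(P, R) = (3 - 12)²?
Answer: 2*√88455 ≈ 594.83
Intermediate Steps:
X(P, R) = 81 (X(P, R) = (-9)² = 81)
√(353739 + X(-99, -410)) = √(353739 + 81) = √353820 = 2*√88455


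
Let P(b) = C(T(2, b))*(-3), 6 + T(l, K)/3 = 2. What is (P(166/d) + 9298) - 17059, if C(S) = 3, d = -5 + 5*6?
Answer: -7770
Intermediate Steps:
T(l, K) = -12 (T(l, K) = -18 + 3*2 = -18 + 6 = -12)
d = 25 (d = -5 + 30 = 25)
P(b) = -9 (P(b) = 3*(-3) = -9)
(P(166/d) + 9298) - 17059 = (-9 + 9298) - 17059 = 9289 - 17059 = -7770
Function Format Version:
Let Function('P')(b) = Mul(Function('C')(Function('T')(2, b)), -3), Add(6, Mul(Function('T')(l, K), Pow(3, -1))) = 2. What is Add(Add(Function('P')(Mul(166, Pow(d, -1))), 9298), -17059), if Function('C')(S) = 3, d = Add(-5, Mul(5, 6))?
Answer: -7770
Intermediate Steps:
Function('T')(l, K) = -12 (Function('T')(l, K) = Add(-18, Mul(3, 2)) = Add(-18, 6) = -12)
d = 25 (d = Add(-5, 30) = 25)
Function('P')(b) = -9 (Function('P')(b) = Mul(3, -3) = -9)
Add(Add(Function('P')(Mul(166, Pow(d, -1))), 9298), -17059) = Add(Add(-9, 9298), -17059) = Add(9289, -17059) = -7770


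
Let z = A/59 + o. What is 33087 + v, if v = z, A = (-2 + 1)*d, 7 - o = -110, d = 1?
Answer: 1959035/59 ≈ 33204.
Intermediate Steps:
o = 117 (o = 7 - 1*(-110) = 7 + 110 = 117)
A = -1 (A = (-2 + 1)*1 = -1*1 = -1)
z = 6902/59 (z = -1/59 + 117 = 6902/59 ≈ 116.98)
v = 6902/59 ≈ 116.98
33087 + v = 33087 + 6902/59 = 1959035/59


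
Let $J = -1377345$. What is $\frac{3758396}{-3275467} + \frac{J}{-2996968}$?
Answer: $- \frac{39954700877}{58085620024} \approx -0.68786$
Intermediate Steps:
$\frac{3758396}{-3275467} + \frac{J}{-2996968} = \frac{3758396}{-3275467} - \frac{1377345}{-2996968} = 3758396 \left(- \frac{1}{3275467}\right) - - \frac{1377345}{2996968} = - \frac{3758396}{3275467} + \frac{1377345}{2996968} = - \frac{39954700877}{58085620024}$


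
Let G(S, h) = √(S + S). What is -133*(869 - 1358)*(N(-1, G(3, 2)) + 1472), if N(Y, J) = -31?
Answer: 93718317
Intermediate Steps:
G(S, h) = √2*√S (G(S, h) = √(2*S) = √2*√S)
-133*(869 - 1358)*(N(-1, G(3, 2)) + 1472) = -133*(869 - 1358)*(-31 + 1472) = -(-65037)*1441 = -133*(-704649) = 93718317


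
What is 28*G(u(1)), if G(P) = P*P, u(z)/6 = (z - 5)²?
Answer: 258048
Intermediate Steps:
u(z) = 6*(-5 + z)² (u(z) = 6*(z - 5)² = 6*(-5 + z)²)
G(P) = P²
28*G(u(1)) = 28*(6*(-5 + 1)²)² = 28*(6*(-4)²)² = 28*(6*16)² = 28*96² = 28*9216 = 258048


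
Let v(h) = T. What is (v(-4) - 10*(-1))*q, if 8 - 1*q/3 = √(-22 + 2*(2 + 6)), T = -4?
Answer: 144 - 18*I*√6 ≈ 144.0 - 44.091*I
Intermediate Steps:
v(h) = -4
q = 24 - 3*I*√6 (q = 24 - 3*√(-22 + 2*(2 + 6)) = 24 - 3*√(-22 + 2*8) = 24 - 3*√(-22 + 16) = 24 - 3*I*√6 ≈ 24.0 - 7.3485*I)
(v(-4) - 10*(-1))*q = (-4 - 10*(-1))*(24 - 3*I*√6) = (-4 + 10)*(24 - 3*I*√6) = 6*(24 - 3*I*√6) = 144 - 18*I*√6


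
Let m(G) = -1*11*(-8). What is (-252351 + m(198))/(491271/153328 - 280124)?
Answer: 38678981264/42950361401 ≈ 0.90055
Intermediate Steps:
m(G) = 88 (m(G) = -11*(-8) = 88)
(-252351 + m(198))/(491271/153328 - 280124) = (-252351 + 88)/(491271/153328 - 280124) = -252263/(491271*(1/153328) - 280124) = -252263/(491271/153328 - 280124) = -252263/(-42950361401/153328) = -252263*(-153328/42950361401) = 38678981264/42950361401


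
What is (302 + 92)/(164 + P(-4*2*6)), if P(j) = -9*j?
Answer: 197/298 ≈ 0.66107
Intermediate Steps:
(302 + 92)/(164 + P(-4*2*6)) = (302 + 92)/(164 - 9*(-4*2)*6) = 394/(164 - (-72)*6) = 394/(164 - 9*(-48)) = 394/(164 + 432) = 394/596 = 394*(1/596) = 197/298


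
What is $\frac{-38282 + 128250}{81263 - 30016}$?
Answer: $\frac{89968}{51247} \approx 1.7556$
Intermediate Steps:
$\frac{-38282 + 128250}{81263 - 30016} = \frac{89968}{81263 - 30016} = \frac{89968}{51247}$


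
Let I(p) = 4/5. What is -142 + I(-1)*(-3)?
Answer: -722/5 ≈ -144.40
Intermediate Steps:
I(p) = ⅘ (I(p) = 4*(⅕) = ⅘)
-142 + I(-1)*(-3) = -142 + (⅘)*(-3) = -142 - 12/5 = -722/5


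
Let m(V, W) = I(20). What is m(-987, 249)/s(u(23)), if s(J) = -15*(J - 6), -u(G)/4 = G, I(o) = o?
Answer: 2/147 ≈ 0.013605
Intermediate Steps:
u(G) = -4*G
m(V, W) = 20
s(J) = 90 - 15*J (s(J) = -15*(-6 + J) = 90 - 15*J)
m(-987, 249)/s(u(23)) = 20/(90 - (-60)*23) = 20/(90 - 15*(-92)) = 20/(90 + 1380) = 20/1470 = 20*(1/1470) = 2/147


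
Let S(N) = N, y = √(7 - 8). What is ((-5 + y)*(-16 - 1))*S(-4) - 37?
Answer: -377 + 68*I ≈ -377.0 + 68.0*I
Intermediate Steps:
y = I (y = √(-1) = I ≈ 1.0*I)
((-5 + y)*(-16 - 1))*S(-4) - 37 = ((-5 + I)*(-16 - 1))*(-4) - 37 = ((-5 + I)*(-17))*(-4) - 37 = (85 - 17*I)*(-4) - 37 = (-340 + 68*I) - 37 = -377 + 68*I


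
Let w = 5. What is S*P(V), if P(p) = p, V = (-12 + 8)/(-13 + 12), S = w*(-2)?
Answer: -40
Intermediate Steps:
S = -10 (S = 5*(-2) = -10)
V = 4 (V = -4/(-1) = -4*(-1) = 4)
S*P(V) = -10*4 = -40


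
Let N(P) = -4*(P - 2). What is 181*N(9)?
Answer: -5068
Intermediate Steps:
N(P) = 8 - 4*P (N(P) = -4*(-2 + P) = 8 - 4*P)
181*N(9) = 181*(8 - 4*9) = 181*(8 - 36) = 181*(-28) = -5068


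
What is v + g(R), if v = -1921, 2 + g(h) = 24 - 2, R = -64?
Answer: -1901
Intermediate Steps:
g(h) = 20 (g(h) = -2 + (24 - 2) = -2 + 22 = 20)
v + g(R) = -1921 + 20 = -1901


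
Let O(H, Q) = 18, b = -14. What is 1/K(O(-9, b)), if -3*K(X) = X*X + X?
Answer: -1/114 ≈ -0.0087719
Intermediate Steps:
K(X) = -X/3 - X²/3 (K(X) = -(X*X + X)/3 = -(X² + X)/3 = -(X + X²)/3 = -X/3 - X²/3)
1/K(O(-9, b)) = 1/(-⅓*18*(1 + 18)) = 1/(-⅓*18*19) = 1/(-114) = -1/114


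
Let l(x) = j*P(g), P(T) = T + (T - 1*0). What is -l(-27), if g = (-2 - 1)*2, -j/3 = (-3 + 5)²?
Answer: -144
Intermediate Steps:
j = -12 (j = -3*(-3 + 5)² = -3*2² = -3*4 = -12)
g = -6 (g = -3*2 = -6)
P(T) = 2*T (P(T) = T + (T + 0) = T + T = 2*T)
l(x) = 144 (l(x) = -24*(-6) = -12*(-12) = 144)
-l(-27) = -1*144 = -144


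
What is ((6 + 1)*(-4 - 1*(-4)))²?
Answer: 0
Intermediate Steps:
((6 + 1)*(-4 - 1*(-4)))² = (7*(-4 + 4))² = (7*0)² = 0² = 0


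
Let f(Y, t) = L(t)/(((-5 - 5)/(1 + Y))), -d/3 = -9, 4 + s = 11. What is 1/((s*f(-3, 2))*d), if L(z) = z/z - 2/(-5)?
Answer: 25/1323 ≈ 0.018896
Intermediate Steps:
s = 7 (s = -4 + 11 = 7)
d = 27 (d = -3*(-9) = 27)
L(z) = 7/5 (L(z) = 1 - 2*(-⅕) = 1 + ⅖ = 7/5)
f(Y, t) = -7/50 - 7*Y/50 (f(Y, t) = 7/(5*(((-5 - 5)/(1 + Y)))) = 7/(5*((-10/(1 + Y)))) = 7*(-⅒ - Y/10)/5 = -7/50 - 7*Y/50)
1/((s*f(-3, 2))*d) = 1/((7*(-7/50 - 7/50*(-3)))*27) = 1/((7*(-7/50 + 21/50))*27) = 1/((7*(7/25))*27) = 1/((49/25)*27) = 1/(1323/25) = 25/1323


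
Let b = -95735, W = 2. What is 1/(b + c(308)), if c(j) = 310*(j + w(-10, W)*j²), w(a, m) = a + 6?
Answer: -1/117631615 ≈ -8.5011e-9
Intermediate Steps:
w(a, m) = 6 + a
c(j) = -1240*j² + 310*j (c(j) = 310*(j + (6 - 10)*j²) = 310*(j - 4*j²) = -1240*j² + 310*j)
1/(b + c(308)) = 1/(-95735 + 310*308*(1 - 4*308)) = 1/(-95735 + 310*308*(1 - 1232)) = 1/(-95735 + 310*308*(-1231)) = 1/(-95735 - 117535880) = 1/(-117631615) = -1/117631615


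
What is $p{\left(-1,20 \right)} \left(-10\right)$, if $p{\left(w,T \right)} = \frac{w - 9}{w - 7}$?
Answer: $- \frac{25}{2} \approx -12.5$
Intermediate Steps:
$p{\left(w,T \right)} = \frac{-9 + w}{-7 + w}$
$p{\left(-1,20 \right)} \left(-10\right) = \frac{-9 - 1}{-7 - 1} \left(-10\right) = \frac{1}{-8} \left(-10\right) \left(-10\right) = \left(- \frac{1}{8}\right) \left(-10\right) \left(-10\right) = \frac{5}{4} \left(-10\right) = - \frac{25}{2}$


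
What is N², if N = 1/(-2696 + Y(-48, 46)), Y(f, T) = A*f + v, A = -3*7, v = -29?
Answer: 1/2948089 ≈ 3.3920e-7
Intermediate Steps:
A = -21
Y(f, T) = -29 - 21*f (Y(f, T) = -21*f - 29 = -29 - 21*f)
N = -1/1717 (N = 1/(-2696 + (-29 - 21*(-48))) = 1/(-2696 + (-29 + 1008)) = 1/(-2696 + 979) = 1/(-1717) = -1/1717 ≈ -0.00058241)
N² = (-1/1717)² = 1/2948089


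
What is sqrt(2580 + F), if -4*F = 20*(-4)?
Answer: 10*sqrt(26) ≈ 50.990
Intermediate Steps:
F = 20 (F = -5*(-4) = -1/4*(-80) = 20)
sqrt(2580 + F) = sqrt(2580 + 20) = sqrt(2600) = 10*sqrt(26)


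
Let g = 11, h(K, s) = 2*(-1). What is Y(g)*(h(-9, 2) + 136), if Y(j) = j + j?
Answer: 2948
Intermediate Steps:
h(K, s) = -2
Y(j) = 2*j
Y(g)*(h(-9, 2) + 136) = (2*11)*(-2 + 136) = 22*134 = 2948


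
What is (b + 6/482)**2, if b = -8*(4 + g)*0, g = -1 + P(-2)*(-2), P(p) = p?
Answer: 9/58081 ≈ 0.00015496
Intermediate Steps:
g = 3 (g = -1 - 2*(-2) = -1 + 4 = 3)
b = 0 (b = -8*(4 + 3)*0 = -56*0 = -8*0 = 0)
(b + 6/482)**2 = (0 + 6/482)**2 = (0 + 6*(1/482))**2 = (0 + 3/241)**2 = (3/241)**2 = 9/58081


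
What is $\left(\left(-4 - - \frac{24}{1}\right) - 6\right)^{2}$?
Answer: $196$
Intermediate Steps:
$\left(\left(-4 - - \frac{24}{1}\right) - 6\right)^{2} = \left(\left(-4 - \left(-24\right) 1\right) - 6\right)^{2} = \left(\left(-4 - -24\right) - 6\right)^{2} = \left(\left(-4 + 24\right) - 6\right)^{2} = \left(20 - 6\right)^{2} = 14^{2} = 196$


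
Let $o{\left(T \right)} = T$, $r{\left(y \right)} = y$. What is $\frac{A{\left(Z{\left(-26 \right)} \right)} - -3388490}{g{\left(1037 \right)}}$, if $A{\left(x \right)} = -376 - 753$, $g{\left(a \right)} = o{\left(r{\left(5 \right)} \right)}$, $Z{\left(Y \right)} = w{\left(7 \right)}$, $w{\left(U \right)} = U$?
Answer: $\frac{3387361}{5} \approx 6.7747 \cdot 10^{5}$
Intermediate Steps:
$Z{\left(Y \right)} = 7$
$g{\left(a \right)} = 5$
$A{\left(x \right)} = -1129$ ($A{\left(x \right)} = -376 - 753 = -1129$)
$\frac{A{\left(Z{\left(-26 \right)} \right)} - -3388490}{g{\left(1037 \right)}} = \frac{-1129 - -3388490}{5} = \left(-1129 + 3388490\right) \frac{1}{5} = 3387361 \cdot \frac{1}{5} = \frac{3387361}{5}$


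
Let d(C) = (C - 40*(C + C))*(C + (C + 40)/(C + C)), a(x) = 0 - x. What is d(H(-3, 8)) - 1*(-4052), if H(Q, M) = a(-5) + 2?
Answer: -3351/2 ≈ -1675.5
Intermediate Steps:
a(x) = -x
H(Q, M) = 7 (H(Q, M) = -1*(-5) + 2 = 5 + 2 = 7)
d(C) = -79*C*(C + (40 + C)/(2*C)) (d(C) = (C - 80*C)*(C + (40 + C)/((2*C))) = (C - 80*C)*(C + (40 + C)*(1/(2*C))) = (-79*C)*(C + (40 + C)/(2*C)) = -79*C*(C + (40 + C)/(2*C)))
d(H(-3, 8)) - 1*(-4052) = (-1580 - 79*7² - 79/2*7) - 1*(-4052) = (-1580 - 79*49 - 553/2) + 4052 = (-1580 - 3871 - 553/2) + 4052 = -11455/2 + 4052 = -3351/2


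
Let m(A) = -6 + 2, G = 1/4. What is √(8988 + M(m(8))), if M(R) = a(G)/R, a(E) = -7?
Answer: √35959/2 ≈ 94.814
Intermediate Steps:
G = ¼ ≈ 0.25000
m(A) = -4
M(R) = -7/R
√(8988 + M(m(8))) = √(8988 - 7/(-4)) = √(8988 - 7*(-¼)) = √(8988 + 7/4) = √(35959/4) = √35959/2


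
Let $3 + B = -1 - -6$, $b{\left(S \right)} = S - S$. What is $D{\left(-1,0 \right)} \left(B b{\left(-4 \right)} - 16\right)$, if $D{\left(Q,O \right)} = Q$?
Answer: $16$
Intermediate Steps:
$b{\left(S \right)} = 0$
$B = 2$ ($B = -3 - -5 = -3 + \left(-1 + 6\right) = -3 + 5 = 2$)
$D{\left(-1,0 \right)} \left(B b{\left(-4 \right)} - 16\right) = - (2 \cdot 0 - 16) = - (0 - 16) = \left(-1\right) \left(-16\right) = 16$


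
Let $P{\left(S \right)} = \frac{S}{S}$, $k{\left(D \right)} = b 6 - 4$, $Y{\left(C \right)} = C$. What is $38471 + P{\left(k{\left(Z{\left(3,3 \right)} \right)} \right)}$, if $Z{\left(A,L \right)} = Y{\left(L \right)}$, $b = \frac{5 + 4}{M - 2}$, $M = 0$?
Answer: $38472$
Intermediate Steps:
$b = - \frac{9}{2}$ ($b = \frac{5 + 4}{0 - 2} = \frac{9}{-2} = 9 \left(- \frac{1}{2}\right) = - \frac{9}{2} \approx -4.5$)
$Z{\left(A,L \right)} = L$
$k{\left(D \right)} = -31$ ($k{\left(D \right)} = \left(- \frac{9}{2}\right) 6 - 4 = -27 - 4 = -31$)
$P{\left(S \right)} = 1$
$38471 + P{\left(k{\left(Z{\left(3,3 \right)} \right)} \right)} = 38471 + 1 = 38472$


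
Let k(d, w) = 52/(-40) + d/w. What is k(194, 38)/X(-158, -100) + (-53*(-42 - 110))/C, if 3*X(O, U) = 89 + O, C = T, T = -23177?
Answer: -51961691/101283490 ≈ -0.51303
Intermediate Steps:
C = -23177
k(d, w) = -13/10 + d/w (k(d, w) = 52*(-1/40) + d/w = -13/10 + d/w)
X(O, U) = 89/3 + O/3 (X(O, U) = (89 + O)/3 = 89/3 + O/3)
k(194, 38)/X(-158, -100) + (-53*(-42 - 110))/C = (-13/10 + 194/38)/(89/3 + (⅓)*(-158)) - 53*(-42 - 110)/(-23177) = (-13/10 + 194*(1/38))/(89/3 - 158/3) - 53*(-152)*(-1/23177) = (-13/10 + 97/19)/(-23) + 8056*(-1/23177) = (723/190)*(-1/23) - 8056/23177 = -723/4370 - 8056/23177 = -51961691/101283490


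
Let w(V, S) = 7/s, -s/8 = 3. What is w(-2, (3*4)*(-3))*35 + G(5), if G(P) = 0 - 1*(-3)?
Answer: -173/24 ≈ -7.2083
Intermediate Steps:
s = -24 (s = -8*3 = -24)
w(V, S) = -7/24 (w(V, S) = 7/(-24) = 7*(-1/24) = -7/24)
G(P) = 3 (G(P) = 0 + 3 = 3)
w(-2, (3*4)*(-3))*35 + G(5) = -7/24*35 + 3 = -245/24 + 3 = -173/24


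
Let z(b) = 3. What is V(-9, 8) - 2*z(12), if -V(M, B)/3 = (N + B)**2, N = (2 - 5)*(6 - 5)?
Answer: -81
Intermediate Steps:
N = -3 (N = -3*1 = -3)
V(M, B) = -3*(-3 + B)**2
V(-9, 8) - 2*z(12) = -3*(-3 + 8)**2 - 2*3 = -3*5**2 - 6 = -3*25 - 6 = -75 - 6 = -81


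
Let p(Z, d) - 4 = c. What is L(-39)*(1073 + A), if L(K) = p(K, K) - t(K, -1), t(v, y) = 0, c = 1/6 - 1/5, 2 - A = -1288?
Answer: 281197/30 ≈ 9373.2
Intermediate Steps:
A = 1290 (A = 2 - 1*(-1288) = 2 + 1288 = 1290)
c = -1/30 (c = 1*(⅙) - 1*⅕ = ⅙ - ⅕ = -1/30 ≈ -0.033333)
p(Z, d) = 119/30 (p(Z, d) = 4 - 1/30 = 119/30)
L(K) = 119/30 (L(K) = 119/30 - 1*0 = 119/30 + 0 = 119/30)
L(-39)*(1073 + A) = 119*(1073 + 1290)/30 = (119/30)*2363 = 281197/30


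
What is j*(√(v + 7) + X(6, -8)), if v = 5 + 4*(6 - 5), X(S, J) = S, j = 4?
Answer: 40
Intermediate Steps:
v = 9 (v = 5 + 4*1 = 5 + 4 = 9)
j*(√(v + 7) + X(6, -8)) = 4*(√(9 + 7) + 6) = 4*(√16 + 6) = 4*(4 + 6) = 4*10 = 40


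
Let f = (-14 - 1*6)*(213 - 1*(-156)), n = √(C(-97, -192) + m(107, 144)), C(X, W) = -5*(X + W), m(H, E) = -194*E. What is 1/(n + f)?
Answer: -7380/54490891 - I*√26491/54490891 ≈ -0.00013544 - 2.9869e-6*I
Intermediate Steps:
C(X, W) = -5*W - 5*X (C(X, W) = -5*(W + X) = -5*W - 5*X)
n = I*√26491 (n = √((-5*(-192) - 5*(-97)) - 194*144) = √((960 + 485) - 27936) = √(1445 - 27936) = √(-26491) = I*√26491 ≈ 162.76*I)
f = -7380 (f = (-14 - 6)*(213 + 156) = -20*369 = -7380)
1/(n + f) = 1/(I*√26491 - 7380) = 1/(-7380 + I*√26491)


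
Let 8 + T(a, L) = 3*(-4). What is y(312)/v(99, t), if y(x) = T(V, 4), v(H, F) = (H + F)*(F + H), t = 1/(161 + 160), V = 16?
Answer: -103041/50498420 ≈ -0.0020405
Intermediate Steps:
T(a, L) = -20 (T(a, L) = -8 + 3*(-4) = -8 - 12 = -20)
t = 1/321 ≈ 0.0031153
v(H, F) = (F + H)² (v(H, F) = (F + H)*(F + H) = (F + H)²)
y(x) = -20
y(312)/v(99, t) = -20/(1/321 + 99)² = -20/((31780/321)²) = -20/1009968400/103041 = -20*103041/1009968400 = -103041/50498420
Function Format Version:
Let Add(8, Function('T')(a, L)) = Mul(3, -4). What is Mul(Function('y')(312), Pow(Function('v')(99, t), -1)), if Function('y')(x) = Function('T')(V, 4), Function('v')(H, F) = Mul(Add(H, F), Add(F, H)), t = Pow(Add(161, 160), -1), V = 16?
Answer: Rational(-103041, 50498420) ≈ -0.0020405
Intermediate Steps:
Function('T')(a, L) = -20 (Function('T')(a, L) = Add(-8, Mul(3, -4)) = Add(-8, -12) = -20)
t = Rational(1, 321) (t = Pow(321, -1) = Rational(1, 321) ≈ 0.0031153)
Function('v')(H, F) = Pow(Add(F, H), 2) (Function('v')(H, F) = Mul(Add(F, H), Add(F, H)) = Pow(Add(F, H), 2))
Function('y')(x) = -20
Mul(Function('y')(312), Pow(Function('v')(99, t), -1)) = Mul(-20, Pow(Pow(Add(Rational(1, 321), 99), 2), -1)) = Mul(-20, Pow(Pow(Rational(31780, 321), 2), -1)) = Mul(-20, Pow(Rational(1009968400, 103041), -1)) = Mul(-20, Rational(103041, 1009968400)) = Rational(-103041, 50498420)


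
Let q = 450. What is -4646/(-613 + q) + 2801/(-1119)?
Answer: 4742311/182397 ≈ 26.000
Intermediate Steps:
-4646/(-613 + q) + 2801/(-1119) = -4646/(-613 + 450) + 2801/(-1119) = -4646/(-163) + 2801*(-1/1119) = -4646*(-1/163) - 2801/1119 = 4646/163 - 2801/1119 = 4742311/182397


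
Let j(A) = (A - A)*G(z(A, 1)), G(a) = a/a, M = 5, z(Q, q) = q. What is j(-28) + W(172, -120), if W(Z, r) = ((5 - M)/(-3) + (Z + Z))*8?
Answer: 2752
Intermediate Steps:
G(a) = 1
j(A) = 0 (j(A) = (A - A)*1 = 0*1 = 0)
W(Z, r) = 16*Z (W(Z, r) = ((5 - 1*5)/(-3) + (Z + Z))*8 = ((5 - 5)*(-⅓) + 2*Z)*8 = (0*(-⅓) + 2*Z)*8 = (0 + 2*Z)*8 = (2*Z)*8 = 16*Z)
j(-28) + W(172, -120) = 0 + 16*172 = 0 + 2752 = 2752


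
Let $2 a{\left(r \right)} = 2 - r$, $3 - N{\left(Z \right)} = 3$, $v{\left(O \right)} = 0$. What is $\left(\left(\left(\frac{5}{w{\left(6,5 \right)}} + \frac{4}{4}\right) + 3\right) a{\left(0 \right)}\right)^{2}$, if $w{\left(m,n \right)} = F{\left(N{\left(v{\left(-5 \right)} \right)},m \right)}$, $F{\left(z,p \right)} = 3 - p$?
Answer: $\frac{49}{9} \approx 5.4444$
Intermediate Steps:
$N{\left(Z \right)} = 0$ ($N{\left(Z \right)} = 3 - 3 = 0$)
$w{\left(m,n \right)} = 3 - m$
$a{\left(r \right)} = 1 - \frac{r}{2}$ ($a{\left(r \right)} = \frac{2 - r}{2} = 1 - \frac{r}{2}$)
$\left(\left(\left(\frac{5}{w{\left(6,5 \right)}} + \frac{4}{4}\right) + 3\right) a{\left(0 \right)}\right)^{2} = \left(\left(\left(\frac{5}{3 - 6} + \frac{4}{4}\right) + 3\right) \left(1 - 0\right)\right)^{2} = \left(\left(\left(\frac{5}{3 - 6} + 4 \cdot \frac{1}{4}\right) + 3\right) \left(1 + 0\right)\right)^{2} = \left(\left(\left(\frac{5}{-3} + 1\right) + 3\right) 1\right)^{2} = \left(\left(\left(5 \left(- \frac{1}{3}\right) + 1\right) + 3\right) 1\right)^{2} = \left(\left(\left(- \frac{5}{3} + 1\right) + 3\right) 1\right)^{2} = \left(\left(- \frac{2}{3} + 3\right) 1\right)^{2} = \left(\frac{7}{3} \cdot 1\right)^{2} = \left(\frac{7}{3}\right)^{2} = \frac{49}{9}$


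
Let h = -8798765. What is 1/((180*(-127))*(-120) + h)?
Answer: -1/6055565 ≈ -1.6514e-7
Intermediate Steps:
1/((180*(-127))*(-120) + h) = 1/((180*(-127))*(-120) - 8798765) = 1/(-22860*(-120) - 8798765) = 1/(2743200 - 8798765) = 1/(-6055565) = -1/6055565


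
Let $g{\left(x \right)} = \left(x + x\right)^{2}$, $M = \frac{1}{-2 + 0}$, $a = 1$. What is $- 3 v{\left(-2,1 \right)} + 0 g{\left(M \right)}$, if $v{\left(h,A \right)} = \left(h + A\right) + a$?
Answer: $0$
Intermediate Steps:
$v{\left(h,A \right)} = 1 + A + h$ ($v{\left(h,A \right)} = \left(h + A\right) + 1 = \left(A + h\right) + 1 = 1 + A + h$)
$M = - \frac{1}{2}$ ($M = \frac{1}{-2} = - \frac{1}{2} \approx -0.5$)
$g{\left(x \right)} = 4 x^{2}$ ($g{\left(x \right)} = \left(2 x\right)^{2} = 4 x^{2}$)
$- 3 v{\left(-2,1 \right)} + 0 g{\left(M \right)} = - 3 \left(1 + 1 - 2\right) + 0 \cdot 4 \left(- \frac{1}{2}\right)^{2} = \left(-3\right) 0 + 0 \cdot 4 \cdot \frac{1}{4} = 0 + 0 \cdot 1 = 0 + 0 = 0$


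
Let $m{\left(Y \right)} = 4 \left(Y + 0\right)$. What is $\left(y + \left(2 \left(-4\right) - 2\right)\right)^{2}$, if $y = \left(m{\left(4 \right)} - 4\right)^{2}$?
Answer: $17956$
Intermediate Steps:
$m{\left(Y \right)} = 4 Y$
$y = 144$ ($y = \left(4 \cdot 4 - 4\right)^{2} = \left(16 - 4\right)^{2} = 12^{2} = 144$)
$\left(y + \left(2 \left(-4\right) - 2\right)\right)^{2} = \left(144 + \left(2 \left(-4\right) - 2\right)\right)^{2} = \left(144 - 10\right)^{2} = 134^{2} = 17956$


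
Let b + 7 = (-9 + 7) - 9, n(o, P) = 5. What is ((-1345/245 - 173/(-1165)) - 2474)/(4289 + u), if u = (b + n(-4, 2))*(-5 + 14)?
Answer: -70766599/119079310 ≈ -0.59428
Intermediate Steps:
b = -18 (b = -7 + ((-9 + 7) - 9) = -7 + (-2 - 9) = -7 - 11 = -18)
u = -117 (u = (-18 + 5)*(-5 + 14) = -13*9 = -117)
((-1345/245 - 173/(-1165)) - 2474)/(4289 + u) = ((-1345/245 - 173/(-1165)) - 2474)/(4289 - 117) = ((-1345*1/245 - 173*(-1/1165)) - 2474)/4172 = ((-269/49 + 173/1165) - 2474)*(1/4172) = (-304908/57085 - 2474)*(1/4172) = -141533198/57085*1/4172 = -70766599/119079310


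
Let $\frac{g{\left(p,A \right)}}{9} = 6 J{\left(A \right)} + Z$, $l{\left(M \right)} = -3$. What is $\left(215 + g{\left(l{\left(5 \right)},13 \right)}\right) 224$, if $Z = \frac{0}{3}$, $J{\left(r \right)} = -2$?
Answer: $23968$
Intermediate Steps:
$Z = 0$ ($Z = 0 \cdot \frac{1}{3} = 0$)
$g{\left(p,A \right)} = -108$ ($g{\left(p,A \right)} = 9 \left(6 \left(-2\right) + 0\right) = 9 \left(-12 + 0\right) = 9 \left(-12\right) = -108$)
$\left(215 + g{\left(l{\left(5 \right)},13 \right)}\right) 224 = \left(215 - 108\right) 224 = 107 \cdot 224 = 23968$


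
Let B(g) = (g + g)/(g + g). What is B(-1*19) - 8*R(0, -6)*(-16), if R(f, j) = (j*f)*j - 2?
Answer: -255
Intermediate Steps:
R(f, j) = -2 + f*j² (R(f, j) = (f*j)*j - 2 = f*j² - 2 = -2 + f*j²)
B(g) = 1 (B(g) = (2*g)/((2*g)) = (2*g)*(1/(2*g)) = 1)
B(-1*19) - 8*R(0, -6)*(-16) = 1 - 8*(-2 + 0*(-6)²)*(-16) = 1 - 8*(-2 + 0*36)*(-16) = 1 - 8*(-2 + 0)*(-16) = 1 - 8*(-2)*(-16) = 1 - (-16)*(-16) = 1 - 1*256 = 1 - 256 = -255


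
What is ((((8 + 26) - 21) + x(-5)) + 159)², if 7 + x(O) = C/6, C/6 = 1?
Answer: 27556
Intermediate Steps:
C = 6 (C = 6*1 = 6)
x(O) = -6 (x(O) = -7 + 6/6 = -7 + 6*(⅙) = -7 + 1 = -6)
((((8 + 26) - 21) + x(-5)) + 159)² = ((((8 + 26) - 21) - 6) + 159)² = (((34 - 21) - 6) + 159)² = ((13 - 6) + 159)² = (7 + 159)² = 166² = 27556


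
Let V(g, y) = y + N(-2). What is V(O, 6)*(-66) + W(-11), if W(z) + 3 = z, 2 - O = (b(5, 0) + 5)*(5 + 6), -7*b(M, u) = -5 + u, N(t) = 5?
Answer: -740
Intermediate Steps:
b(M, u) = 5/7 - u/7 (b(M, u) = -(-5 + u)/7 = 5/7 - u/7)
O = -426/7 (O = 2 - ((5/7 - ⅐*0) + 5)*(5 + 6) = 2 - ((5/7 + 0) + 5)*11 = 2 - (5/7 + 5)*11 = 2 - 40*11/7 = 2 - 1*440/7 = 2 - 440/7 = -426/7 ≈ -60.857)
W(z) = -3 + z
V(g, y) = 5 + y (V(g, y) = y + 5 = 5 + y)
V(O, 6)*(-66) + W(-11) = (5 + 6)*(-66) + (-3 - 11) = 11*(-66) - 14 = -726 - 14 = -740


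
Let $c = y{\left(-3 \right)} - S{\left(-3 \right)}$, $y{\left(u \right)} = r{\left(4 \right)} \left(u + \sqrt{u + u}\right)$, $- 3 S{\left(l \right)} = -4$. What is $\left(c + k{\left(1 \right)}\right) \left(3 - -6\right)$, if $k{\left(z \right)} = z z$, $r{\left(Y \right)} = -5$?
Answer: $132 - 45 i \sqrt{6} \approx 132.0 - 110.23 i$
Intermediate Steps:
$S{\left(l \right)} = \frac{4}{3}$ ($S{\left(l \right)} = \left(- \frac{1}{3}\right) \left(-4\right) = \frac{4}{3}$)
$y{\left(u \right)} = - 5 u - 5 \sqrt{2} \sqrt{u}$ ($y{\left(u \right)} = - 5 \left(u + \sqrt{u + u}\right) = - 5 \left(u + \sqrt{2 u}\right) = - 5 \left(u + \sqrt{2} \sqrt{u}\right) = - 5 u - 5 \sqrt{2} \sqrt{u}$)
$k{\left(z \right)} = z^{2}$
$c = \frac{41}{3} - 5 i \sqrt{6}$ ($c = \left(\left(-5\right) \left(-3\right) - 5 \sqrt{2} \sqrt{-3}\right) - \frac{4}{3} = \left(15 - 5 \sqrt{2} i \sqrt{3}\right) - \frac{4}{3} = \left(15 - 5 i \sqrt{6}\right) - \frac{4}{3} = \frac{41}{3} - 5 i \sqrt{6} \approx 13.667 - 12.247 i$)
$\left(c + k{\left(1 \right)}\right) \left(3 - -6\right) = \left(\left(\frac{41}{3} - 5 i \sqrt{6}\right) + 1^{2}\right) \left(3 - -6\right) = \left(\left(\frac{41}{3} - 5 i \sqrt{6}\right) + 1\right) \left(3 + 6\right) = \left(\frac{44}{3} - 5 i \sqrt{6}\right) 9 = 132 - 45 i \sqrt{6}$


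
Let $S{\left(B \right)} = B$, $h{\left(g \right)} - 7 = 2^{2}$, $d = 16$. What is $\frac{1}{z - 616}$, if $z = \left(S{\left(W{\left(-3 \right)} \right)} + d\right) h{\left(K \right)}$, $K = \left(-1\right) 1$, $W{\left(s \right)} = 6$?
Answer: $- \frac{1}{374} \approx -0.0026738$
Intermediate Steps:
$K = -1$
$h{\left(g \right)} = 11$ ($h{\left(g \right)} = 7 + 2^{2} = 7 + 4 = 11$)
$z = 242$ ($z = \left(6 + 16\right) 11 = 22 \cdot 11 = 242$)
$\frac{1}{z - 616} = \frac{1}{242 - 616} = \frac{1}{-374} = - \frac{1}{374}$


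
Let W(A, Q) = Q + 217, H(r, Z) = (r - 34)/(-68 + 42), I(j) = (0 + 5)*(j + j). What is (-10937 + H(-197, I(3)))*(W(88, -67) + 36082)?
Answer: -5147317196/13 ≈ -3.9595e+8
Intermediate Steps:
I(j) = 10*j (I(j) = 5*(2*j) = 10*j)
H(r, Z) = 17/13 - r/26 (H(r, Z) = (-34 + r)/(-26) = (-34 + r)*(-1/26) = 17/13 - r/26)
W(A, Q) = 217 + Q
(-10937 + H(-197, I(3)))*(W(88, -67) + 36082) = (-10937 + (17/13 - 1/26*(-197)))*((217 - 67) + 36082) = (-10937 + (17/13 + 197/26))*(150 + 36082) = (-10937 + 231/26)*36232 = -284131/26*36232 = -5147317196/13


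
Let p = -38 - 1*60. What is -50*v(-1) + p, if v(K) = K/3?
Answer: -244/3 ≈ -81.333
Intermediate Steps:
v(K) = K/3 (v(K) = K*(⅓) = K/3)
p = -98 (p = -38 - 60 = -98)
-50*v(-1) + p = -50*(-1)/3 - 98 = -50*(-⅓) - 98 = 50/3 - 98 = -244/3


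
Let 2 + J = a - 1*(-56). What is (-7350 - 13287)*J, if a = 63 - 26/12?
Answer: -4739631/2 ≈ -2.3698e+6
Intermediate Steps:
a = 365/6 (a = 63 - 26*1/12 = 63 - 13/6 = 365/6 ≈ 60.833)
J = 689/6 (J = -2 + (365/6 - 1*(-56)) = -2 + (365/6 + 56) = -2 + 701/6 = 689/6 ≈ 114.83)
(-7350 - 13287)*J = (-7350 - 13287)*(689/6) = -20637*689/6 = -4739631/2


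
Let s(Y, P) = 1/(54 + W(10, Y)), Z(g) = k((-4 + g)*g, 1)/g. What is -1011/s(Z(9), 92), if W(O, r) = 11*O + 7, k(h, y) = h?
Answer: -172881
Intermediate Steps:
W(O, r) = 7 + 11*O
Z(g) = -4 + g (Z(g) = ((-4 + g)*g)/g = (g*(-4 + g))/g = -4 + g)
s(Y, P) = 1/171 (s(Y, P) = 1/(54 + (7 + 11*10)) = 1/(54 + (7 + 110)) = 1/(54 + 117) = 1/171)
-1011/s(Z(9), 92) = -1011/1/171 = -1011*171 = -172881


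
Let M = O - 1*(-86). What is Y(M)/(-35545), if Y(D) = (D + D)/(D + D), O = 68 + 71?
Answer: -1/35545 ≈ -2.8133e-5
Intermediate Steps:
O = 139
M = 225 (M = 139 - 1*(-86) = 139 + 86 = 225)
Y(D) = 1 (Y(D) = (2*D)/((2*D)) = (2*D)*(1/(2*D)) = 1)
Y(M)/(-35545) = 1/(-35545) = 1*(-1/35545) = -1/35545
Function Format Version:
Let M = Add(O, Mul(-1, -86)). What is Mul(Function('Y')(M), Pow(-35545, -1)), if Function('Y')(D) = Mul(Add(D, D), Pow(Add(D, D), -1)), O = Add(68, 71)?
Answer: Rational(-1, 35545) ≈ -2.8133e-5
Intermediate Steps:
O = 139
M = 225 (M = Add(139, Mul(-1, -86)) = Add(139, 86) = 225)
Function('Y')(D) = 1 (Function('Y')(D) = Mul(Mul(2, D), Pow(Mul(2, D), -1)) = Mul(Mul(2, D), Mul(Rational(1, 2), Pow(D, -1))) = 1)
Mul(Function('Y')(M), Pow(-35545, -1)) = Mul(1, Pow(-35545, -1)) = Mul(1, Rational(-1, 35545)) = Rational(-1, 35545)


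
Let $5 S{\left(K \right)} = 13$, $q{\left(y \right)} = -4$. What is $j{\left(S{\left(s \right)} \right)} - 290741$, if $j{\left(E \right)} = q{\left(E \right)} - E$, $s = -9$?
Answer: $- \frac{1453738}{5} \approx -2.9075 \cdot 10^{5}$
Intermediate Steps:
$S{\left(K \right)} = \frac{13}{5}$ ($S{\left(K \right)} = \frac{1}{5} \cdot 13 = \frac{13}{5}$)
$j{\left(E \right)} = -4 - E$
$j{\left(S{\left(s \right)} \right)} - 290741 = \left(-4 - \frac{13}{5}\right) - 290741 = - \frac{33}{5} - 290741 = - \frac{1453738}{5}$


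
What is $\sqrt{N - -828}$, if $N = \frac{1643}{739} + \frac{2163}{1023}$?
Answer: $\frac{\sqrt{52856350259746}}{251999} \approx 28.85$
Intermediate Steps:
$N = \frac{1093082}{251999}$ ($N = 1643 \cdot \frac{1}{739} + 2163 \cdot \frac{1}{1023} = \frac{1643}{739} + \frac{721}{341} = \frac{1093082}{251999} \approx 4.3376$)
$\sqrt{N - -828} = \sqrt{\frac{1093082}{251999} - -828} = \sqrt{\frac{1093082}{251999} + 828} = \sqrt{\frac{209748254}{251999}} = \frac{\sqrt{52856350259746}}{251999}$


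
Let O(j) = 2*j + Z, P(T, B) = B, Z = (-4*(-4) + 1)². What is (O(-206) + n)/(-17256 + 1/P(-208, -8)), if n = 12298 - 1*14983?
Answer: 22464/138049 ≈ 0.16272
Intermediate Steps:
Z = 289 (Z = (16 + 1)² = 17² = 289)
n = -2685 (n = 12298 - 14983 = -2685)
O(j) = 289 + 2*j (O(j) = 2*j + 289 = 289 + 2*j)
(O(-206) + n)/(-17256 + 1/P(-208, -8)) = ((289 + 2*(-206)) - 2685)/(-17256 + 1/(-8)) = ((289 - 412) - 2685)/(-17256 - ⅛) = (-123 - 2685)/(-138049/8) = -2808*(-8/138049) = 22464/138049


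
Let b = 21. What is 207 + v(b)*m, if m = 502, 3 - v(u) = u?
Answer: -8829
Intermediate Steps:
v(u) = 3 - u
207 + v(b)*m = 207 + (3 - 1*21)*502 = 207 + (3 - 21)*502 = 207 - 18*502 = 207 - 9036 = -8829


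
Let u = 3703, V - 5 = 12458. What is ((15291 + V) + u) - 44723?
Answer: -13266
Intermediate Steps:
V = 12463 (V = 5 + 12458 = 12463)
((15291 + V) + u) - 44723 = ((15291 + 12463) + 3703) - 44723 = (27754 + 3703) - 44723 = 31457 - 44723 = -13266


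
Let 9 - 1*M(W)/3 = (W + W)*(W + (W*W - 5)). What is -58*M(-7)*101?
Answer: -9261498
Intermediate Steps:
M(W) = 27 - 6*W*(-5 + W + W²) (M(W) = 27 - 3*(W + W)*(W + (W*W - 5)) = 27 - 3*2*W*(W + (W² - 5)) = 27 - 3*2*W*(W + (-5 + W²)) = 27 - 3*2*W*(-5 + W + W²) = 27 - 6*W*(-5 + W + W²))
-58*M(-7)*101 = -58*(27 - 6*(-7)² - 6*(-7)³ + 30*(-7))*101 = -58*(27 - 6*49 - 6*(-343) - 210)*101 = -58*(27 - 294 + 2058 - 210)*101 = -58*1581*101 = -91698*101 = -9261498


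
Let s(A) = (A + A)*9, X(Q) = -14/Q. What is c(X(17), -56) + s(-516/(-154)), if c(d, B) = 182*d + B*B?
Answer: 3987776/1309 ≈ 3046.4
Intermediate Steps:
c(d, B) = B² + 182*d (c(d, B) = 182*d + B² = B² + 182*d)
s(A) = 18*A (s(A) = (2*A)*9 = 18*A)
c(X(17), -56) + s(-516/(-154)) = ((-56)² + 182*(-14/17)) + 18*(-516/(-154)) = (3136 + 182*(-14*1/17)) + 18*(-516*(-1/154)) = (3136 + 182*(-14/17)) + 18*(258/77) = (3136 - 2548/17) + 4644/77 = 50764/17 + 4644/77 = 3987776/1309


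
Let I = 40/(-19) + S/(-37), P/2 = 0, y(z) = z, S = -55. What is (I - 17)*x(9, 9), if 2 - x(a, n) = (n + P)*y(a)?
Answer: 978494/703 ≈ 1391.9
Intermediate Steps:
P = 0 (P = 2*0 = 0)
x(a, n) = 2 - a*n (x(a, n) = 2 - (n + 0)*a = 2 - n*a = 2 - a*n)
I = -435/703 (I = 40/(-19) - 55/(-37) = 40*(-1/19) - 55*(-1/37) = -40/19 + 55/37 = -435/703 ≈ -0.61878)
(I - 17)*x(9, 9) = (-435/703 - 17)*(2 - 1*9*9) = -12386*(2 - 81)/703 = -12386/703*(-79) = 978494/703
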